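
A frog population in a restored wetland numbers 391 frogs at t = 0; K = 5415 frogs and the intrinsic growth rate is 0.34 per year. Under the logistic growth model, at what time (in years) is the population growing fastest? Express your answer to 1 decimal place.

7.5 years

Logistic growth is fastest at N = K/2 = 2707.5.
A = (K − N₀)/N₀ = 12.849. Set K/(1 + A·e^(−rt)) = K/2 → A·e^(−rt) = 1.
e^(−0.34t) = 1/12.849 = 0.0778264, so t = ln(12.849)/0.34 = 2.5533/0.34 = 7.5096.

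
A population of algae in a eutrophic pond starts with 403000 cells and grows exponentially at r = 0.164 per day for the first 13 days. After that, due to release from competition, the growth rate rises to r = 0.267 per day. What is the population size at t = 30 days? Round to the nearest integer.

Phase 1: N(13) = 403000·e^(0.164×13) = 403000·e^2.132 = 3.39798×10^6.
Phase 2 runs for 30 − 13 = 17 days at r = 0.267.
N(30) = 3.39798×10^6·e^(0.267×17) = 3.39798×10^6·e^4.539 = 3.180413×10^8.

318041311 cells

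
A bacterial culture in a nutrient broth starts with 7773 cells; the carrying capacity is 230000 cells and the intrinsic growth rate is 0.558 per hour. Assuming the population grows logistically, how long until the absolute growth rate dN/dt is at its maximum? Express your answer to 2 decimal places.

6.01 hours

Logistic growth is fastest at N = K/2 = 115000.
A = (K − N₀)/N₀ = 28.59. Set K/(1 + A·e^(−rt)) = K/2 → A·e^(−rt) = 1.
e^(−0.558t) = 1/28.59 = 0.0349777, so t = ln(28.59)/0.558 = 3.353/0.558 = 6.009.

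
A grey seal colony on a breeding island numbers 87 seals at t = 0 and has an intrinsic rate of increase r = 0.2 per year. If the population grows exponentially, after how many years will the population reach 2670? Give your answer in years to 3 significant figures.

17.1 years

Set N₀·e^(rt) = 2670: e^(0.2·t) = 2670/87 = 30.69.
0.2·t = ln(30.69) = 3.4239, so t = 3.4239/0.2 = 17.12.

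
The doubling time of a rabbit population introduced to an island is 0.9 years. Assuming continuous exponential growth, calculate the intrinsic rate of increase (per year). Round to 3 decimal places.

r = ln(2)/t_d = 0.6931/0.9 = 0.77016.

0.770 per year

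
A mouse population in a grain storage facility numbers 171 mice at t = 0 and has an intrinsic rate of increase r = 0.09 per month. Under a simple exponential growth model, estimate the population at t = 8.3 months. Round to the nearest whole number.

361 mice

N(t) = N₀·e^(rt) = 171 × e^(0.09×8.3) = 171 × e^0.747.
e^0.747 ≈ 2.1107, so N ≈ 171 × 2.1107 = 360.923.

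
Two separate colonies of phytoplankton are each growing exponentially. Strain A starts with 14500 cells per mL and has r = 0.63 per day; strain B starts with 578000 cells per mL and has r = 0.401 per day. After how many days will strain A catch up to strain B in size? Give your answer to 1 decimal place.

16.1 days

Set 14500·e^(0.63t) = 578000·e^(0.401t).
e^((0.63 − 0.401)t) = 578000/14500 → e^(0.229·t) = 39.862.
0.229·t = ln(39.862) = 3.6854, so t = 3.6854/0.229 = 16.094.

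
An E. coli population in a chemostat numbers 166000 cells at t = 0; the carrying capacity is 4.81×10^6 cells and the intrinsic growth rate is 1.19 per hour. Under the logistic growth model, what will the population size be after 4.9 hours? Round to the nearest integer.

A = (K − N₀)/N₀ = (4.81×10^6 − 166000)/166000 = 27.976.
N(t) = K/(1 + A·e^(−rt)) = 4.81×10^6/(1 + 27.976×e^(−1.19×4.9)).
e^(−5.831) = 0.0029351; denominator = 1 + 27.976×0.0029351 = 1.0821.
N = 4.81×10^6/1.0821 = 4.445006×10^6.

4445006 cells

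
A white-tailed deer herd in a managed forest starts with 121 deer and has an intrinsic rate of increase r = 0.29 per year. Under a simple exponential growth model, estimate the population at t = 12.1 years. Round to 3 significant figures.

4040 deer

N(t) = N₀·e^(rt) = 121 × e^(0.29×12.1) = 121 × e^3.509.
e^3.509 ≈ 33.415, so N ≈ 121 × 33.415 = 4043.2.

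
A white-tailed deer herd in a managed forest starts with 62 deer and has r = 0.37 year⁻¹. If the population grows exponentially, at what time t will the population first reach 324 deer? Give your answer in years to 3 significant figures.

4.47 years

Set N₀·e^(rt) = 324: e^(0.37·t) = 324/62 = 5.2258.
0.37·t = ln(5.2258) = 1.6536, so t = 1.6536/0.37 = 4.4692.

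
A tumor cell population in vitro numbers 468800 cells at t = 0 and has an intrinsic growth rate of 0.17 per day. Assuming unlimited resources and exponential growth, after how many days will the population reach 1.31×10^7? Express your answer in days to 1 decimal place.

19.6 days

Set N₀·e^(rt) = 1.31×10^7: e^(0.17·t) = 1.31×10^7/468800 = 27.944.
0.17·t = ln(27.944) = 3.3302, so t = 3.3302/0.17 = 19.589.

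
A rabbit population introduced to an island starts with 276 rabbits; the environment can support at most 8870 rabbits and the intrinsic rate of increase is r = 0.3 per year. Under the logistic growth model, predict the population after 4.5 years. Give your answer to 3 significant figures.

A = (K − N₀)/N₀ = (8870 − 276)/276 = 31.138.
N(t) = K/(1 + A·e^(−rt)) = 8870/(1 + 31.138×e^(−0.3×4.5)).
e^(−1.35) = 0.25924; denominator = 1 + 31.138×0.25924 = 9.0721.
N = 8870/9.0721 = 977.719.

978 rabbits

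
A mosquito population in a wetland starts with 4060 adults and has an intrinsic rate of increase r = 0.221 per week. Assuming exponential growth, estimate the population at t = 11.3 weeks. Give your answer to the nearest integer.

49328 adults

N(t) = N₀·e^(rt) = 4060 × e^(0.221×11.3) = 4060 × e^2.497.
e^2.497 ≈ 12.15, so N ≈ 4060 × 12.15 = 49327.6.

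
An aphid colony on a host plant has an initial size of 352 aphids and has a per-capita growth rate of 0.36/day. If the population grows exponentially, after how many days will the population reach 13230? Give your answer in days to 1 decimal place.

10.1 days

Set N₀·e^(rt) = 13230: e^(0.36·t) = 13230/352 = 37.585.
0.36·t = ln(37.585) = 3.6266, so t = 3.6266/0.36 = 10.074.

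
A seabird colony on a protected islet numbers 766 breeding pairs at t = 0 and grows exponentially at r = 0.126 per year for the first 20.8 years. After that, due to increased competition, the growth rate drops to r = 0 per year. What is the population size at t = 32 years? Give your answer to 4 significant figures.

Phase 1: N(20.8) = 766·e^(0.126×20.8) = 766·e^2.621 = 10530.
Phase 2 runs for 32 − 20.8 = 11.2 years at r = 0.
N(32) = 10530·e^(0×11.2) = 10530·e^-0 = 10530.

10530 breeding pairs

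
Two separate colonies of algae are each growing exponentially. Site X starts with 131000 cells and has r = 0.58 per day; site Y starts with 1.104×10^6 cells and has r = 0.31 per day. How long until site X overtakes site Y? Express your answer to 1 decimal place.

Set 131000·e^(0.58t) = 1.104×10^6·e^(0.31t).
e^((0.58 − 0.31)t) = 1.104×10^6/131000 → e^(0.27·t) = 8.4275.
0.27·t = ln(8.4275) = 2.1315, so t = 2.1315/0.27 = 7.8944.

7.9 days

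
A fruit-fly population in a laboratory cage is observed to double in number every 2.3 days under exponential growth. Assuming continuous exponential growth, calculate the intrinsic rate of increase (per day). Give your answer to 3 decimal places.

r = ln(2)/t_d = 0.6931/2.3 = 0.30137.

0.301 per day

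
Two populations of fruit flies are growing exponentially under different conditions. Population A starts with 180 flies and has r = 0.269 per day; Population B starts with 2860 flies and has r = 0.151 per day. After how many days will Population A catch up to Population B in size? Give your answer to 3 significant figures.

23.4 days

Set 180·e^(0.269t) = 2860·e^(0.151t).
e^((0.269 − 0.151)t) = 2860/180 → e^(0.118·t) = 15.889.
0.118·t = ln(15.889) = 2.7656, so t = 2.7656/0.118 = 23.437.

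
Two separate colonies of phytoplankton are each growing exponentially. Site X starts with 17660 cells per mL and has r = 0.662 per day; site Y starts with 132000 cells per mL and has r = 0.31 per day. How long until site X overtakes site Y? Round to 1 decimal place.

5.7 days

Set 17660·e^(0.662t) = 132000·e^(0.31t).
e^((0.662 − 0.31)t) = 132000/17660 → e^(0.352·t) = 7.4745.
0.352·t = ln(7.4745) = 2.0115, so t = 2.0115/0.352 = 5.7145.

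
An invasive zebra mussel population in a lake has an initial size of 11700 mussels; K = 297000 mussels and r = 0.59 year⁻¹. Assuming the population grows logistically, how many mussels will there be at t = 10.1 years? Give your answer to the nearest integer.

A = (K − N₀)/N₀ = (297000 − 11700)/11700 = 24.385.
N(t) = K/(1 + A·e^(−rt)) = 297000/(1 + 24.385×e^(−0.59×10.1)).
e^(−5.959) = 0.0025825; denominator = 1 + 24.385×0.0025825 = 1.063.
N = 297000/1.063 = 279405.

279405 mussels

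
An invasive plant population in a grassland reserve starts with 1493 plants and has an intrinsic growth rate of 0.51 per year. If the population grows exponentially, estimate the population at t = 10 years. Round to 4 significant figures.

N(t) = N₀·e^(rt) = 1493 × e^(0.51×10) = 1493 × e^5.1.
e^5.1 ≈ 164.02, so N ≈ 1493 × 164.02 = 244885.

244900 plants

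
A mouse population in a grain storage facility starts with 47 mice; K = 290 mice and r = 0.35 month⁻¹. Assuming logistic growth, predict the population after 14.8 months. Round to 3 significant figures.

282 mice

A = (K − N₀)/N₀ = (290 − 47)/47 = 5.1702.
N(t) = K/(1 + A·e^(−rt)) = 290/(1 + 5.1702×e^(−0.35×14.8)).
e^(−5.18) = 0.005628; denominator = 1 + 5.1702×0.005628 = 1.0291.
N = 290/1.0291 = 281.8.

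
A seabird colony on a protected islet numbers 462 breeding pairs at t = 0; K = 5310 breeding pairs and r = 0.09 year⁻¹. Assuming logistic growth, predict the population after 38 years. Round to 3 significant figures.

3950 breeding pairs

A = (K − N₀)/N₀ = (5310 − 462)/462 = 10.494.
N(t) = K/(1 + A·e^(−rt)) = 5310/(1 + 10.494×e^(−0.09×38)).
e^(−3.42) = 0.032712; denominator = 1 + 10.494×0.032712 = 1.3433.
N = 5310/1.3433 = 3953.05.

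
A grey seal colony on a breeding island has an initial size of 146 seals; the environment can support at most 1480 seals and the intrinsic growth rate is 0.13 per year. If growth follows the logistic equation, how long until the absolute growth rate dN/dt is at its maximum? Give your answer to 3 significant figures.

Logistic growth is fastest at N = K/2 = 740.
A = (K − N₀)/N₀ = 9.137. Set K/(1 + A·e^(−rt)) = K/2 → A·e^(−rt) = 1.
e^(−0.13t) = 1/9.137 = 0.109445, so t = ln(9.137)/0.13 = 2.2123/0.13 = 17.018.

17.0 years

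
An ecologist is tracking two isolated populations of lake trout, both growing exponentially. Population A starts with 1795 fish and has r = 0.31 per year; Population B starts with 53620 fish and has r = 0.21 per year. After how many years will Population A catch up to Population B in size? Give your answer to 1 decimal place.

Set 1795·e^(0.31t) = 53620·e^(0.21t).
e^((0.31 − 0.21)t) = 53620/1795 → e^(0.1·t) = 29.872.
0.1·t = ln(29.872) = 3.3969, so t = 3.3969/0.1 = 33.969.

34.0 years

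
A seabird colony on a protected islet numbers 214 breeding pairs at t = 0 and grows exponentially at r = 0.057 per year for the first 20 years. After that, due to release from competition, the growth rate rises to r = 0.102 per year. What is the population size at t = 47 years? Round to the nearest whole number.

10509 breeding pairs

Phase 1: N(20) = 214·e^(0.057×20) = 214·e^1.14 = 669.128.
Phase 2 runs for 47 − 20 = 27 years at r = 0.102.
N(47) = 669.128·e^(0.102×27) = 669.128·e^2.754 = 10508.9.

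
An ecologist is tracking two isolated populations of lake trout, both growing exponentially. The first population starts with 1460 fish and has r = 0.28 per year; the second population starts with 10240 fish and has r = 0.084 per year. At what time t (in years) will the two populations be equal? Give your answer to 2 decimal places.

Set 1460·e^(0.28t) = 10240·e^(0.084t).
e^((0.28 − 0.084)t) = 10240/1460 → e^(0.196·t) = 7.0137.
0.196·t = ln(7.0137) = 1.9479, so t = 1.9479/0.196 = 9.9381.

9.94 years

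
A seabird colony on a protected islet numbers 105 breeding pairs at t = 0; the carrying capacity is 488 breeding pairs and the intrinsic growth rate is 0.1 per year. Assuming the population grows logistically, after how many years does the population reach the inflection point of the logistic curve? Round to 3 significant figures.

12.9 years

Logistic growth is fastest at N = K/2 = 244.
A = (K − N₀)/N₀ = 3.6476. Set K/(1 + A·e^(−rt)) = K/2 → A·e^(−rt) = 1.
e^(−0.1t) = 1/3.6476 = 0.274151, so t = ln(3.6476)/0.1 = 1.2941/0.1 = 12.941.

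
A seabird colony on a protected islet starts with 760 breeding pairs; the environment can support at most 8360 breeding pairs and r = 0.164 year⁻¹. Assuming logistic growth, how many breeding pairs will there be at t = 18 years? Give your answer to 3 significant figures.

A = (K − N₀)/N₀ = (8360 − 760)/760 = 10.
N(t) = K/(1 + A·e^(−rt)) = 8360/(1 + 10×e^(−0.164×18)).
e^(−2.952) = 0.052235; denominator = 1 + 10×0.052235 = 1.5224.
N = 8360/1.5224 = 5491.51.

5490 breeding pairs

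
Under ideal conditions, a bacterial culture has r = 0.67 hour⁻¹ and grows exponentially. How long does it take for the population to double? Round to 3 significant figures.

Doubling time t_d = ln(2)/r = 0.6931/0.67 = 1.0345.

1.03 hours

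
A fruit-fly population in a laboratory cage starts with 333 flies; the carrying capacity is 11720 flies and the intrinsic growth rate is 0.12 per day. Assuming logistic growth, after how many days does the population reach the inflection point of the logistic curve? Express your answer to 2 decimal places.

29.43 days

Logistic growth is fastest at N = K/2 = 5860.
A = (K − N₀)/N₀ = 34.195. Set K/(1 + A·e^(−rt)) = K/2 → A·e^(−rt) = 1.
e^(−0.12t) = 1/34.195 = 0.0292439, so t = ln(34.195)/0.12 = 3.5321/0.12 = 29.434.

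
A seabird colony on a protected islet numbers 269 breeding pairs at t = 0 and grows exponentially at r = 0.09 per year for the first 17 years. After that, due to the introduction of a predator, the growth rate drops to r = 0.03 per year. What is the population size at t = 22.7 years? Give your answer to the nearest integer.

Phase 1: N(17) = 269·e^(0.09×17) = 269·e^1.53 = 1242.29.
Phase 2 runs for 22.7 − 17 = 5.7 years at r = 0.03.
N(22.7) = 1242.29·e^(0.03×5.7) = 1242.29·e^0.171 = 1473.97.

1474 breeding pairs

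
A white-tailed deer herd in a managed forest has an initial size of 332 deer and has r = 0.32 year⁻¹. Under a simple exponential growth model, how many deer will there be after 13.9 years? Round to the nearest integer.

28371 deer

N(t) = N₀·e^(rt) = 332 × e^(0.32×13.9) = 332 × e^4.448.
e^4.448 ≈ 85.456, so N ≈ 332 × 85.456 = 28371.3.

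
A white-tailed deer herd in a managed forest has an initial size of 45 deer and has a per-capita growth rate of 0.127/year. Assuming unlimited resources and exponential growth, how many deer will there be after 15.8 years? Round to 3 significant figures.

N(t) = N₀·e^(rt) = 45 × e^(0.127×15.8) = 45 × e^2.007.
e^2.007 ≈ 7.438, so N ≈ 45 × 7.438 = 334.709.

335 deer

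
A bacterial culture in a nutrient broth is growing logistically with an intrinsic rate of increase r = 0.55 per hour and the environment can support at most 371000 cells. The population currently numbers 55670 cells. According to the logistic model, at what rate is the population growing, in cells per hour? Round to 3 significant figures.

dN/dt = rN(1 − N/K) = 0.55 × 55670 × (1 − 55670/371000).
1 − 55670/371000 = 0.84995; dN/dt = 0.55 × 55670 × 0.84995 = 26024.

26000 cells per hour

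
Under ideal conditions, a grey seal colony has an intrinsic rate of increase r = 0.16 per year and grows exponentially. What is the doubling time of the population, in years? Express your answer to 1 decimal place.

4.3 years

Doubling time t_d = ln(2)/r = 0.6931/0.16 = 4.3322.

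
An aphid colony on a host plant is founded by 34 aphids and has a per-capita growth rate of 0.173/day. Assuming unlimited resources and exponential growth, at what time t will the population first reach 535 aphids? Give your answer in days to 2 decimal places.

Set N₀·e^(rt) = 535: e^(0.173·t) = 535/34 = 15.735.
0.173·t = ln(15.735) = 2.7559, so t = 2.7559/0.173 = 15.93.

15.93 days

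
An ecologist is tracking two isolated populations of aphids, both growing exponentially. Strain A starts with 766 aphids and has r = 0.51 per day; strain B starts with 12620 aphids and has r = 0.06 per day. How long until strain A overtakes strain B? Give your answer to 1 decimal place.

Set 766·e^(0.51t) = 12620·e^(0.06t).
e^((0.51 − 0.06)t) = 12620/766 → e^(0.45·t) = 16.475.
0.45·t = ln(16.475) = 2.8019, so t = 2.8019/0.45 = 6.2263.

6.2 days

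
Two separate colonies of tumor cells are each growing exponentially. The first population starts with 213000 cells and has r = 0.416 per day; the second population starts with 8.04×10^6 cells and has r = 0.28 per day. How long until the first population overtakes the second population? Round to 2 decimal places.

Set 213000·e^(0.416t) = 8.04×10^6·e^(0.28t).
e^((0.416 − 0.28)t) = 8.04×10^6/213000 → e^(0.136·t) = 37.746.
0.136·t = ln(37.746) = 3.6309, so t = 3.6309/0.136 = 26.698.

26.70 days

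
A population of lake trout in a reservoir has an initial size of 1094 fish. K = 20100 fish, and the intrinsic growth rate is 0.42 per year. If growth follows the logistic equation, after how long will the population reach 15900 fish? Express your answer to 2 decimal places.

A = (K − N₀)/N₀ = (20100 − 1094)/1094 = 17.373.
Solve 20100/(1 + 17.373·e^(−0.42t)) = 15900: 1 + 17.373·e^(−0.42t) = 1.2642, so e^(−0.42t) = 0.0152047.
−0.42·t = ln(0.0152047) = -4.1861, so t = 4.1861/0.42 = 9.967.

9.97 years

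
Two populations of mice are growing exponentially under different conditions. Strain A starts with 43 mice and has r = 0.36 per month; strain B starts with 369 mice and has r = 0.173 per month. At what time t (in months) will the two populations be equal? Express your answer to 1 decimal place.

11.5 months

Set 43·e^(0.36t) = 369·e^(0.173t).
e^((0.36 − 0.173)t) = 369/43 → e^(0.187·t) = 8.5814.
0.187·t = ln(8.5814) = 2.1496, so t = 2.1496/0.187 = 11.495.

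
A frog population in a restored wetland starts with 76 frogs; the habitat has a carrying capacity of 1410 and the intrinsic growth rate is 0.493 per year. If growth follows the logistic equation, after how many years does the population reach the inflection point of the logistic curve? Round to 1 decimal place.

5.8 years

Logistic growth is fastest at N = K/2 = 705.
A = (K − N₀)/N₀ = 17.553. Set K/(1 + A·e^(−rt)) = K/2 → A·e^(−rt) = 1.
e^(−0.493t) = 1/17.553 = 0.0569715, so t = ln(17.553)/0.493 = 2.8652/0.493 = 5.8118.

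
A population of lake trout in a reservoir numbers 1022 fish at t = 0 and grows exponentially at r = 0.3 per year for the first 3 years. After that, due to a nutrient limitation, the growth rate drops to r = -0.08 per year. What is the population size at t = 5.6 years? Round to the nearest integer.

2042 fish

Phase 1: N(3) = 1022·e^(0.3×3) = 1022·e^0.9 = 2513.71.
Phase 2 runs for 5.6 − 3 = 2.6 years at r = -0.08.
N(5.6) = 2513.71·e^(-0.08×2.6) = 2513.71·e^-0.208 = 2041.66.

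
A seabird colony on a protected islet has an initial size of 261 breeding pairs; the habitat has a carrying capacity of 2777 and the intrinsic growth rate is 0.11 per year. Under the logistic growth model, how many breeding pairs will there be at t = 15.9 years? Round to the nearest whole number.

A = (K − N₀)/N₀ = (2777 − 261)/261 = 9.6398.
N(t) = K/(1 + A·e^(−rt)) = 2777/(1 + 9.6398×e^(−0.11×15.9)).
e^(−1.749) = 0.17395; denominator = 1 + 9.6398×0.17395 = 2.6768.
N = 2777/2.6768 = 1037.42.

1037 breeding pairs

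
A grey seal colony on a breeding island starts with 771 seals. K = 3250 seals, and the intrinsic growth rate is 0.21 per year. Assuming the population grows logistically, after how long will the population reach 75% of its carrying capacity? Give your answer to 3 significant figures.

A = (K − N₀)/N₀ = (3250 − 771)/771 = 3.2153.
Solve 3250/(1 + 3.2153·e^(−0.21t)) = 2437.5: 1 + 3.2153·e^(−0.21t) = 1.3333, so e^(−0.21t) = 0.103671.
−0.21·t = ln(0.103671) = -2.2665, so t = 2.2665/0.21 = 10.793.

10.8 years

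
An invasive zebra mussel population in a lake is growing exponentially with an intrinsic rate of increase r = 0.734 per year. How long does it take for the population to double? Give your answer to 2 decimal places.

0.94 years

Doubling time t_d = ln(2)/r = 0.6931/0.734 = 0.94434.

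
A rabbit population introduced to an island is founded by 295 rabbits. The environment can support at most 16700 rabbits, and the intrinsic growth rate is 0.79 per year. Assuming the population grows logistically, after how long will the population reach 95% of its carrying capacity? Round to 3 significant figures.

8.81 years

A = (K − N₀)/N₀ = (16700 − 295)/295 = 55.61.
Solve 16700/(1 + 55.61·e^(−0.79t)) = 15865: 1 + 55.61·e^(−0.79t) = 1.0526, so e^(−0.79t) = 0.000946438.
−0.79·t = ln(0.000946438) = -6.9628, so t = 6.9628/0.79 = 8.8137.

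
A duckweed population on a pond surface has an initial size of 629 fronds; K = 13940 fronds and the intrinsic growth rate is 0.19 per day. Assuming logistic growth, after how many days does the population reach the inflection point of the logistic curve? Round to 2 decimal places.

Logistic growth is fastest at N = K/2 = 6970.
A = (K − N₀)/N₀ = 21.162. Set K/(1 + A·e^(−rt)) = K/2 → A·e^(−rt) = 1.
e^(−0.19t) = 1/21.162 = 0.0472542, so t = ln(21.162)/0.19 = 3.0522/0.19 = 16.064.

16.06 days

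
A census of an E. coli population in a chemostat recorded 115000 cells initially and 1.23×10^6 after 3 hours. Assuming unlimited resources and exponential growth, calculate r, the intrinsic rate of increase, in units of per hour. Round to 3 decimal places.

From N(t) = N₀·e^(rt): e^(r·3) = 1.23×10^6/115000 = 10.696.
r·3 = ln(10.696) = 2.3698, so r = 2.3698/3 = 0.78995.

0.790 per hour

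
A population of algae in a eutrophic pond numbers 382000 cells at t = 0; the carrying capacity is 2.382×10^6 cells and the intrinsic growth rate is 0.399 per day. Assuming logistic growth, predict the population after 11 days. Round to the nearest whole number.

2236640 cells

A = (K − N₀)/N₀ = (2.382×10^6 − 382000)/382000 = 5.2356.
N(t) = K/(1 + A·e^(−rt)) = 2.382×10^6/(1 + 5.2356×e^(−0.399×11)).
e^(−4.389) = 0.012413; denominator = 1 + 5.2356×0.012413 = 1.065.
N = 2.382×10^6/1.065 = 2.23664×10^6.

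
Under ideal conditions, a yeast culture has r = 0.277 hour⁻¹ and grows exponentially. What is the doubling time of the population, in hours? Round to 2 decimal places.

Doubling time t_d = ln(2)/r = 0.6931/0.277 = 2.5023.

2.50 hours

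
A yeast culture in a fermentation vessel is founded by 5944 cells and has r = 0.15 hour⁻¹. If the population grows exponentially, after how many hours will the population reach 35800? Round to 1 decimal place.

Set N₀·e^(rt) = 35800: e^(0.15·t) = 35800/5944 = 6.0229.
0.15·t = ln(6.0229) = 1.7956, so t = 1.7956/0.15 = 11.97.

12.0 hours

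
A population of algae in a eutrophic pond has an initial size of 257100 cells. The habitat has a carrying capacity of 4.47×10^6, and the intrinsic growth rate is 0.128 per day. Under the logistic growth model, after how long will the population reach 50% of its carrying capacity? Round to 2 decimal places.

A = (K − N₀)/N₀ = (4.47×10^6 − 257100)/257100 = 16.386.
Solve 4.47×10^6/(1 + 16.386·e^(−0.128t)) = 2.235×10^6: 1 + 16.386·e^(−0.128t) = 2, so e^(−0.128t) = 0.0610268.
−0.128·t = ln(0.0610268) = -2.7964, so t = 2.7964/0.128 = 21.847.

21.85 days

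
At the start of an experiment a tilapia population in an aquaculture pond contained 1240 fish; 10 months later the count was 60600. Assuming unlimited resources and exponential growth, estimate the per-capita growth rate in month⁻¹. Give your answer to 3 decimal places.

0.389 per month

From N(t) = N₀·e^(rt): e^(r·10) = 60600/1240 = 48.871.
r·10 = ln(48.871) = 3.8892, so r = 3.8892/10 = 0.38892.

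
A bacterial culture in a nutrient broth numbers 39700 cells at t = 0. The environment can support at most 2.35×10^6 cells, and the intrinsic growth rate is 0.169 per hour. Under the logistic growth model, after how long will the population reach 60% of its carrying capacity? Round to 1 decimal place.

26.4 hours

A = (K − N₀)/N₀ = (2.35×10^6 − 39700)/39700 = 58.194.
Solve 2.35×10^6/(1 + 58.194·e^(−0.169t)) = 1.41×10^6: 1 + 58.194·e^(−0.169t) = 1.6667, so e^(−0.169t) = 0.0114559.
−0.169·t = ln(0.0114559) = -4.4692, so t = 4.4692/0.169 = 26.445.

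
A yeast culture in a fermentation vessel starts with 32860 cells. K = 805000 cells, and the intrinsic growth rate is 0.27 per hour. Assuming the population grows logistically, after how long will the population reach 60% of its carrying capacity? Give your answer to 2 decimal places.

13.19 hours

A = (K − N₀)/N₀ = (805000 − 32860)/32860 = 23.498.
Solve 805000/(1 + 23.498·e^(−0.27t)) = 483000: 1 + 23.498·e^(−0.27t) = 1.6667, so e^(−0.27t) = 0.0283714.
−0.27·t = ln(0.0283714) = -3.5624, so t = 3.5624/0.27 = 13.194.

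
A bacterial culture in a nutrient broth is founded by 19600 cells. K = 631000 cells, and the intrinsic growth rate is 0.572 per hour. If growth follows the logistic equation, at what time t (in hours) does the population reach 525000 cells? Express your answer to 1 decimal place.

A = (K − N₀)/N₀ = (631000 − 19600)/19600 = 31.194.
Solve 631000/(1 + 31.194·e^(−0.572t)) = 525000: 1 + 31.194·e^(−0.572t) = 1.2019, so e^(−0.572t) = 0.00647258.
−0.572·t = ln(0.00647258) = -5.0402, so t = 5.0402/0.572 = 8.8115.

8.8 hours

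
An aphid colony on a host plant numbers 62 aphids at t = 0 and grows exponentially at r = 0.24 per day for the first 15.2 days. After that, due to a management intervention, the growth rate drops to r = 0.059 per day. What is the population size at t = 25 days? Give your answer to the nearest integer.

4244 aphids

Phase 1: N(15.2) = 62·e^(0.24×15.2) = 62·e^3.648 = 2380.66.
Phase 2 runs for 25 − 15.2 = 9.8 days at r = 0.059.
N(25) = 2380.66·e^(0.059×9.8) = 2380.66·e^0.5782 = 4244.31.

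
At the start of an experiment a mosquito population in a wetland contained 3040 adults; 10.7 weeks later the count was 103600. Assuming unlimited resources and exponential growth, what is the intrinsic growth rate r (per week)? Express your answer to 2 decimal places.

0.33 per week

From N(t) = N₀·e^(rt): e^(r·10.7) = 103600/3040 = 34.079.
r·10.7 = ln(34.079) = 3.5287, so r = 3.5287/10.7 = 0.32978.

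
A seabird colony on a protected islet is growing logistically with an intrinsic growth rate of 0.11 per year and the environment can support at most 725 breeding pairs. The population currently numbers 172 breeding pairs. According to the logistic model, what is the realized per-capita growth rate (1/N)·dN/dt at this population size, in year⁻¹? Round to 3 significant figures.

(1/N)·dN/dt = r(1 − N/K) = 0.11 × (1 − 172/725).
= 0.11 × 0.76276 = 0.083903.

0.0839 per year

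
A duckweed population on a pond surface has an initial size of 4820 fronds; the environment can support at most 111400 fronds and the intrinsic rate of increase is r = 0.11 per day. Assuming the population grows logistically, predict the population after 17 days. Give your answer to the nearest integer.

A = (K − N₀)/N₀ = (111400 − 4820)/4820 = 22.112.
N(t) = K/(1 + A·e^(−rt)) = 111400/(1 + 22.112×e^(−0.11×17)).
e^(−1.87) = 0.15412; denominator = 1 + 22.112×0.15412 = 4.408.
N = 111400/4.408 = 25272.3.

25272 fronds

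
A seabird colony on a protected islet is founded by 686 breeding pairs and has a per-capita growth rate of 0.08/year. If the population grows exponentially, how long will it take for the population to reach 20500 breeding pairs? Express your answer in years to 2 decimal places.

Set N₀·e^(rt) = 20500: e^(0.08·t) = 20500/686 = 29.883.
0.08·t = ln(29.883) = 3.3973, so t = 3.3973/0.08 = 42.466.

42.47 years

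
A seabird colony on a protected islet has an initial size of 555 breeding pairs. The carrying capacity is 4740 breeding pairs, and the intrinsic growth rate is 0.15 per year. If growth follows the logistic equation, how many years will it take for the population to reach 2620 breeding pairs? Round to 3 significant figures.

14.9 years

A = (K − N₀)/N₀ = (4740 − 555)/555 = 7.5405.
Solve 4740/(1 + 7.5405·e^(−0.15t)) = 2620: 1 + 7.5405·e^(−0.15t) = 1.8092, so e^(−0.15t) = 0.107308.
−0.15·t = ln(0.107308) = -2.2321, so t = 2.2321/0.15 = 14.88.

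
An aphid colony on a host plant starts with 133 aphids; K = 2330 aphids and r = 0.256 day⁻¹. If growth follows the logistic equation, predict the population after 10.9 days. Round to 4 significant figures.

A = (K − N₀)/N₀ = (2330 − 133)/133 = 16.519.
N(t) = K/(1 + A·e^(−rt)) = 2330/(1 + 16.519×e^(−0.256×10.9)).
e^(−2.79) = 0.061397; denominator = 1 + 16.519×0.061397 = 2.0142.
N = 2330/2.0142 = 1156.79.

1157 aphids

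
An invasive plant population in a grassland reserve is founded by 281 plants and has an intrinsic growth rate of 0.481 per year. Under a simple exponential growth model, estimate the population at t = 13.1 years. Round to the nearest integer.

N(t) = N₀·e^(rt) = 281 × e^(0.481×13.1) = 281 × e^6.301.
e^6.301 ≈ 545.17, so N ≈ 281 × 545.17 = 153193.

153193 plants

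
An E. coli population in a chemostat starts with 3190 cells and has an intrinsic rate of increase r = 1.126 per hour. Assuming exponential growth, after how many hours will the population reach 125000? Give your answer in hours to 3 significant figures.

Set N₀·e^(rt) = 125000: e^(1.126·t) = 125000/3190 = 39.185.
1.126·t = ln(39.185) = 3.6683, so t = 3.6683/1.126 = 3.2578.

3.26 hours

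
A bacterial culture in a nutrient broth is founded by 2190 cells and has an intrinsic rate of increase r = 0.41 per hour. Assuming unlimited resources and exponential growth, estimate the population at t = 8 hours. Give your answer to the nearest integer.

58201 cells

N(t) = N₀·e^(rt) = 2190 × e^(0.41×8) = 2190 × e^3.28.
e^3.28 ≈ 26.576, so N ≈ 2190 × 26.576 = 58200.9.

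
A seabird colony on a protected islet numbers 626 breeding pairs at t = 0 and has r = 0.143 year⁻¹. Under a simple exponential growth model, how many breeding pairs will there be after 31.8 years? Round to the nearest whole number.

N(t) = N₀·e^(rt) = 626 × e^(0.143×31.8) = 626 × e^4.547.
e^4.547 ≈ 94.387, so N ≈ 626 × 94.387 = 59086.1.

59086 breeding pairs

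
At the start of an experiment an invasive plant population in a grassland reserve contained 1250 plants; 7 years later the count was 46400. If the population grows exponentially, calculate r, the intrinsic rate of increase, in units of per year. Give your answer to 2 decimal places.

0.52 per year

From N(t) = N₀·e^(rt): e^(r·7) = 46400/1250 = 37.12.
r·7 = ln(37.12) = 3.6142, so r = 3.6142/7 = 0.51631.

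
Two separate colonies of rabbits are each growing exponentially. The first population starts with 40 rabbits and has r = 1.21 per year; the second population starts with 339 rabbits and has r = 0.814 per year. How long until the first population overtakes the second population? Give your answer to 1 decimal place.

Set 40·e^(1.21t) = 339·e^(0.814t).
e^((1.21 − 0.814)t) = 339/40 → e^(0.396·t) = 8.475.
0.396·t = ln(8.475) = 2.1371, so t = 2.1371/0.396 = 5.3968.

5.4 years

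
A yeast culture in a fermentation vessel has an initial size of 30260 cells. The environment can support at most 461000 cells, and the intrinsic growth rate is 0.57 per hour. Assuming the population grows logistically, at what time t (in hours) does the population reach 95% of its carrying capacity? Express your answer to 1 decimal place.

9.8 hours

A = (K − N₀)/N₀ = (461000 − 30260)/30260 = 14.235.
Solve 461000/(1 + 14.235·e^(−0.57t)) = 437950: 1 + 14.235·e^(−0.57t) = 1.0526, so e^(−0.57t) = 0.00369743.
−0.57·t = ln(0.00369743) = -5.6001, so t = 5.6001/0.57 = 9.8248.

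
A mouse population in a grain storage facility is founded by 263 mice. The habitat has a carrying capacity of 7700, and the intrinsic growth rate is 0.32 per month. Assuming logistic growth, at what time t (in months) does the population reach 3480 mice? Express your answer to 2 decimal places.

A = (K − N₀)/N₀ = (7700 − 263)/263 = 28.278.
Solve 7700/(1 + 28.278·e^(−0.32t)) = 3480: 1 + 28.278·e^(−0.32t) = 2.2126, so e^(−0.32t) = 0.0428836.
−0.32·t = ln(0.0428836) = -3.1493, so t = 3.1493/0.32 = 9.8415.

9.84 months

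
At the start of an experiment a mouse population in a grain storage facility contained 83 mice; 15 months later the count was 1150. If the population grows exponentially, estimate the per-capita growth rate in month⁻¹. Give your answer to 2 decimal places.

From N(t) = N₀·e^(rt): e^(r·15) = 1150/83 = 13.855.
r·15 = ln(13.855) = 2.6287, so r = 2.6287/15 = 0.17525.

0.18 per month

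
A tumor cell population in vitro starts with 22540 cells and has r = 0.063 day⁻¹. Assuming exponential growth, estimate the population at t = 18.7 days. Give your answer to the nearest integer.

N(t) = N₀·e^(rt) = 22540 × e^(0.063×18.7) = 22540 × e^1.178.
e^1.178 ≈ 3.2482, so N ≈ 22540 × 3.2482 = 73214.4.

73214 cells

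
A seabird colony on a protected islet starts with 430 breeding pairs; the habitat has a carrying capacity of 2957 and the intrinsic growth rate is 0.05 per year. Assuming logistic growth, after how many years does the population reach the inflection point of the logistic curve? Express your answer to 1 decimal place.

Logistic growth is fastest at N = K/2 = 1478.5.
A = (K − N₀)/N₀ = 5.8767. Set K/(1 + A·e^(−rt)) = K/2 → A·e^(−rt) = 1.
e^(−0.05t) = 1/5.8767 = 0.170162, so t = ln(5.8767)/0.05 = 1.771/0.05 = 35.42.

35.4 years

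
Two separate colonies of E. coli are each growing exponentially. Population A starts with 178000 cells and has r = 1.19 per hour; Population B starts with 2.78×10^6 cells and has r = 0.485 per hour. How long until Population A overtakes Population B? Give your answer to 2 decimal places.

3.90 hours

Set 178000·e^(1.19t) = 2.78×10^6·e^(0.485t).
e^((1.19 − 0.485)t) = 2.78×10^6/178000 → e^(0.705·t) = 15.618.
0.705·t = ln(15.618) = 2.7484, so t = 2.7484/0.705 = 3.8985.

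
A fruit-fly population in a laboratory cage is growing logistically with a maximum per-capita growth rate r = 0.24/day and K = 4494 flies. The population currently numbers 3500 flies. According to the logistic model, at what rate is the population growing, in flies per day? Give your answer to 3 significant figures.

186 flies per day

dN/dt = rN(1 − N/K) = 0.24 × 3500 × (1 − 3500/4494).
1 − 3500/4494 = 0.22118; dN/dt = 0.24 × 3500 × 0.22118 = 185.79.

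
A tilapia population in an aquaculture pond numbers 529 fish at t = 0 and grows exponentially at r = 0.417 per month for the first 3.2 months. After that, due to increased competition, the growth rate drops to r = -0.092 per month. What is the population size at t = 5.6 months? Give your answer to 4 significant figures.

Phase 1: N(3.2) = 529·e^(0.417×3.2) = 529·e^1.334 = 2008.99.
Phase 2 runs for 5.6 − 3.2 = 2.4 months at r = -0.092.
N(5.6) = 2008.99·e^(-0.092×2.4) = 2008.99·e^-0.2208 = 1610.96.

1611 fish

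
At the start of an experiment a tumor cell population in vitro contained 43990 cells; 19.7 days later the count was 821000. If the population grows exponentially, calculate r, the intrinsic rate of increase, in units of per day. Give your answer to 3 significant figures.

0.149 per day

From N(t) = N₀·e^(rt): e^(r·19.7) = 821000/43990 = 18.663.
r·19.7 = ln(18.663) = 2.9266, so r = 2.9266/19.7 = 0.14856.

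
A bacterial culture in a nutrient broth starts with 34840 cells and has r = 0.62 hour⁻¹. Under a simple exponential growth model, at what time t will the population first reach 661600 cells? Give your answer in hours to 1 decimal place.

Set N₀·e^(rt) = 661600: e^(0.62·t) = 661600/34840 = 18.99.
0.62·t = ln(18.99) = 2.9439, so t = 2.9439/0.62 = 4.7482.

4.7 hours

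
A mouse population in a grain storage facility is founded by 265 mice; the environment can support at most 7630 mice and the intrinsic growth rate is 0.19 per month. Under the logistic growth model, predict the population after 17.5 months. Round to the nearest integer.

A = (K − N₀)/N₀ = (7630 − 265)/265 = 27.792.
N(t) = K/(1 + A·e^(−rt)) = 7630/(1 + 27.792×e^(−0.19×17.5)).
e^(−3.325) = 0.035973; denominator = 1 + 27.792×0.035973 = 1.9998.
N = 7630/1.9998 = 3815.45.

3815 mice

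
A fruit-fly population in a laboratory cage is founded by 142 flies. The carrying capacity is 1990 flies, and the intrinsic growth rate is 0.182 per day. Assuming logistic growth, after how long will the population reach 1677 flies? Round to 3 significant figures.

A = (K − N₀)/N₀ = (1990 − 142)/142 = 13.014.
Solve 1990/(1 + 13.014·e^(−0.182t)) = 1677: 1 + 13.014·e^(−0.182t) = 1.1866, so e^(−0.182t) = 0.0143416.
−0.182·t = ln(0.0143416) = -4.2446, so t = 4.2446/0.182 = 23.322.

23.3 days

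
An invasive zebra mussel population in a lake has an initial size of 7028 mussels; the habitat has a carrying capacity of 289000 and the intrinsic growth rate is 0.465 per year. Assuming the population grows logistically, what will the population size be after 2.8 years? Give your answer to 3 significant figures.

A = (K − N₀)/N₀ = (289000 − 7028)/7028 = 40.121.
N(t) = K/(1 + A·e^(−rt)) = 289000/(1 + 40.121×e^(−0.465×2.8)).
e^(−1.302) = 0.27199; denominator = 1 + 40.121×0.27199 = 11.912.
N = 289000/11.912 = 24260.3.

24300 mussels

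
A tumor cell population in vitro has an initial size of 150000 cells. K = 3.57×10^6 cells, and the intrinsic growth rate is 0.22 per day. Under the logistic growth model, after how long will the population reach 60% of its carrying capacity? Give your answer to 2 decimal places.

16.06 days

A = (K − N₀)/N₀ = (3.57×10^6 − 150000)/150000 = 22.8.
Solve 3.57×10^6/(1 + 22.8·e^(−0.22t)) = 2.142×10^6: 1 + 22.8·e^(−0.22t) = 1.6667, so e^(−0.22t) = 0.0292398.
−0.22·t = ln(0.0292398) = -3.5322, so t = 3.5322/0.22 = 16.056.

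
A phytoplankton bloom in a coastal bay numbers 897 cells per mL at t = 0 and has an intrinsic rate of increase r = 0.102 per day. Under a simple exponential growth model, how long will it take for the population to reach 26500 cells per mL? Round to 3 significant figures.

Set N₀·e^(rt) = 26500: e^(0.102·t) = 26500/897 = 29.543.
0.102·t = ln(29.543) = 3.3858, so t = 3.3858/0.102 = 33.195.

33.2 days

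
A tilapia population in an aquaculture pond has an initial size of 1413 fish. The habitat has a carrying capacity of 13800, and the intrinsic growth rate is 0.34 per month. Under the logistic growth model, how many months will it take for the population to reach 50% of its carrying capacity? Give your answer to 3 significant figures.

A = (K − N₀)/N₀ = (13800 − 1413)/1413 = 8.7665.
Solve 13800/(1 + 8.7665·e^(−0.34t)) = 6900: 1 + 8.7665·e^(−0.34t) = 2, so e^(−0.34t) = 0.114071.
−0.34·t = ln(0.114071) = -2.1709, so t = 2.1709/0.34 = 6.3851.

6.39 months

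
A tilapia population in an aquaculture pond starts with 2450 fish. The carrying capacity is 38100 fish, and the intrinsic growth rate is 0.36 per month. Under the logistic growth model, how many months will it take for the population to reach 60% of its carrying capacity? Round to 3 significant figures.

A = (K − N₀)/N₀ = (38100 − 2450)/2450 = 14.551.
Solve 38100/(1 + 14.551·e^(−0.36t)) = 22860: 1 + 14.551·e^(−0.36t) = 1.6667, so e^(−0.36t) = 0.0458158.
−0.36·t = ln(0.0458158) = -3.0831, so t = 3.0831/0.36 = 8.5642.

8.56 months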